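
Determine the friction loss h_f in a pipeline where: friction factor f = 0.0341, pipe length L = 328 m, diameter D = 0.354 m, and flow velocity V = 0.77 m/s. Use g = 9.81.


Darcy-Weisbach equation: h_f = f * (L/D) * V^2/(2g).
f * L/D = 0.0341 * 328/0.354 = 31.5955.
V^2/(2g) = 0.77^2 / (2*9.81) = 0.5929 / 19.62 = 0.0302 m.
h_f = 31.5955 * 0.0302 = 0.955 m.

0.955


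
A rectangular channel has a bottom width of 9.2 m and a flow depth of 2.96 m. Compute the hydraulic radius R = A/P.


For a rectangular section:
Flow area A = b * y = 9.2 * 2.96 = 27.23 m^2.
Wetted perimeter P = b + 2y = 9.2 + 2*2.96 = 15.12 m.
Hydraulic radius R = A/P = 27.23 / 15.12 = 1.8011 m.

1.8011


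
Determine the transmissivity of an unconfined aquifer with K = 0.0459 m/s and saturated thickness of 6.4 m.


Transmissivity is defined as T = K * h.
T = 0.0459 * 6.4
  = 0.2938 m^2/s.

0.2938


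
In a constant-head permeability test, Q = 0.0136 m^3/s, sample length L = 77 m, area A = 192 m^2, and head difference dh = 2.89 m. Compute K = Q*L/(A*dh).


From K = Q*L / (A*dh):
Numerator: Q*L = 0.0136 * 77 = 1.0472.
Denominator: A*dh = 192 * 2.89 = 554.88.
K = 1.0472 / 554.88 = 0.001887 m/s.

0.001887


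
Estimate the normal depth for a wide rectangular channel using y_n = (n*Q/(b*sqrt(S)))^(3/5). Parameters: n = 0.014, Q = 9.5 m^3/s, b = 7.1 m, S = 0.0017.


We use the wide-channel approximation y_n = (n*Q/(b*sqrt(S)))^(3/5).
sqrt(S) = sqrt(0.0017) = 0.041231.
Numerator: n*Q = 0.014 * 9.5 = 0.133.
Denominator: b*sqrt(S) = 7.1 * 0.041231 = 0.29274.
arg = 0.4543.
y_n = 0.4543^(3/5) = 0.6229 m.

0.6229


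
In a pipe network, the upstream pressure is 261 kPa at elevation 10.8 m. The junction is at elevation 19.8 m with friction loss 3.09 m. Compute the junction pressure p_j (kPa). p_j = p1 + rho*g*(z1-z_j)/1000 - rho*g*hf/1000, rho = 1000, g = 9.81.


Junction pressure: p_j = p1 + rho*g*(z1 - z_j)/1000 - rho*g*hf/1000.
Elevation term = 1000*9.81*(10.8 - 19.8)/1000 = -88.29 kPa.
Friction term = 1000*9.81*3.09/1000 = 30.313 kPa.
p_j = 261 + -88.29 - 30.313 = 142.4 kPa.

142.4


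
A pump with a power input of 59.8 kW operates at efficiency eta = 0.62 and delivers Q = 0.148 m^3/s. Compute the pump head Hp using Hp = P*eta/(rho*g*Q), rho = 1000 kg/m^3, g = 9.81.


Pump head formula: Hp = P * eta / (rho * g * Q).
Numerator: P * eta = 59.8 * 1000 * 0.62 = 37076.0 W.
Denominator: rho * g * Q = 1000 * 9.81 * 0.148 = 1451.88.
Hp = 37076.0 / 1451.88 = 25.54 m.

25.54


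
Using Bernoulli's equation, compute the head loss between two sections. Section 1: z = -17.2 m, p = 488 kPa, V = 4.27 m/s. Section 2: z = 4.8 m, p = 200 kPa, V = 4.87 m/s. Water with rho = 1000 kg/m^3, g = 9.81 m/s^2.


Total head at each section: H = z + p/(rho*g) + V^2/(2g).
H1 = -17.2 + 488*1000/(1000*9.81) + 4.27^2/(2*9.81)
   = -17.2 + 49.745 + 0.9293
   = 33.474 m.
H2 = 4.8 + 200*1000/(1000*9.81) + 4.87^2/(2*9.81)
   = 4.8 + 20.387 + 1.2088
   = 26.396 m.
h_L = H1 - H2 = 33.474 - 26.396 = 7.078 m.

7.078


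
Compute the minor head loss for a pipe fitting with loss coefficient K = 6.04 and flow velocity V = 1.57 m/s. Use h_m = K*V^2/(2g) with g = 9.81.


Minor loss formula: h_m = K * V^2/(2g).
V^2 = 1.57^2 = 2.4649.
V^2/(2g) = 2.4649 / 19.62 = 0.1256 m.
h_m = 6.04 * 0.1256 = 0.7588 m.

0.7588


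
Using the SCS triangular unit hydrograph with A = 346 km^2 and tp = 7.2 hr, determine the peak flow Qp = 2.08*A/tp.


SCS formula: Qp = 2.08 * A / tp.
Qp = 2.08 * 346 / 7.2
   = 719.68 / 7.2
   = 99.96 m^3/s per cm.

99.96


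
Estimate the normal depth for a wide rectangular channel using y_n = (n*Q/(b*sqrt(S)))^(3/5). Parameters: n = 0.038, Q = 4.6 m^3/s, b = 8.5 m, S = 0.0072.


We use the wide-channel approximation y_n = (n*Q/(b*sqrt(S)))^(3/5).
sqrt(S) = sqrt(0.0072) = 0.084853.
Numerator: n*Q = 0.038 * 4.6 = 0.1748.
Denominator: b*sqrt(S) = 8.5 * 0.084853 = 0.721251.
arg = 0.2424.
y_n = 0.2424^(3/5) = 0.4272 m.

0.4272


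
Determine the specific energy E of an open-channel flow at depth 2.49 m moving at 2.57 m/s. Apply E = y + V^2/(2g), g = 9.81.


Specific energy E = y + V^2/(2g).
Velocity head = V^2/(2g) = 2.57^2 / (2*9.81) = 6.6049 / 19.62 = 0.3366 m.
E = 2.49 + 0.3366 = 2.8266 m.

2.8266


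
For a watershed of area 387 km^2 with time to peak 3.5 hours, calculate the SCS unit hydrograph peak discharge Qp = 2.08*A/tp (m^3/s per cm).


SCS formula: Qp = 2.08 * A / tp.
Qp = 2.08 * 387 / 3.5
   = 804.96 / 3.5
   = 229.99 m^3/s per cm.

229.99


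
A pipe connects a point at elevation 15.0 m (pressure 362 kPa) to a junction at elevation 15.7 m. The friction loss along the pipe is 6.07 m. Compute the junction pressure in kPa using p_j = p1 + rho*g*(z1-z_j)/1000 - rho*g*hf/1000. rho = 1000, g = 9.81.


Junction pressure: p_j = p1 + rho*g*(z1 - z_j)/1000 - rho*g*hf/1000.
Elevation term = 1000*9.81*(15.0 - 15.7)/1000 = -6.867 kPa.
Friction term = 1000*9.81*6.07/1000 = 59.547 kPa.
p_j = 362 + -6.867 - 59.547 = 295.59 kPa.

295.59


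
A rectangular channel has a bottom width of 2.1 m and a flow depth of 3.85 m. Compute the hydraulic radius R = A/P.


For a rectangular section:
Flow area A = b * y = 2.1 * 3.85 = 8.09 m^2.
Wetted perimeter P = b + 2y = 2.1 + 2*3.85 = 9.8 m.
Hydraulic radius R = A/P = 8.09 / 9.8 = 0.825 m.

0.825


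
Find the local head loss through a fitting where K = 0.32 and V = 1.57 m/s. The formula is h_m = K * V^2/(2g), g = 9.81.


Minor loss formula: h_m = K * V^2/(2g).
V^2 = 1.57^2 = 2.4649.
V^2/(2g) = 2.4649 / 19.62 = 0.1256 m.
h_m = 0.32 * 0.1256 = 0.0402 m.

0.0402


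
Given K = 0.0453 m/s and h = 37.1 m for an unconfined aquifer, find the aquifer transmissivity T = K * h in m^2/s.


Transmissivity is defined as T = K * h.
T = 0.0453 * 37.1
  = 1.6806 m^2/s.

1.6806


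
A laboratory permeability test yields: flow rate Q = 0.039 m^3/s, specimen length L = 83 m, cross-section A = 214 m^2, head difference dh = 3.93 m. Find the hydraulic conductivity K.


From K = Q*L / (A*dh):
Numerator: Q*L = 0.039 * 83 = 3.237.
Denominator: A*dh = 214 * 3.93 = 841.02.
K = 3.237 / 841.02 = 0.003849 m/s.

0.003849


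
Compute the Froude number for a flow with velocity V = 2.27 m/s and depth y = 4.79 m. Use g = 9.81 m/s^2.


The Froude number is defined as Fr = V / sqrt(g*y).
g*y = 9.81 * 4.79 = 46.9899.
sqrt(g*y) = sqrt(46.9899) = 6.8549.
Fr = 2.27 / 6.8549 = 0.3311.

0.3311


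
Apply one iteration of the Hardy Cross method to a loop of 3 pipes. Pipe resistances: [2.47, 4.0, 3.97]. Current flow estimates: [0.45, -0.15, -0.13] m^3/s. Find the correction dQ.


Numerator terms (r*Q*|Q|): 2.47*0.45*|0.45| = 0.5002; 4.0*-0.15*|-0.15| = -0.09; 3.97*-0.13*|-0.13| = -0.0671.
Sum of numerator = 0.3431.
Denominator terms (r*|Q|): 2.47*|0.45| = 1.1115; 4.0*|-0.15| = 0.6; 3.97*|-0.13| = 0.5161.
2 * sum of denominator = 2 * 2.2276 = 4.4552.
dQ = -0.3431 / 4.4552 = -0.077 m^3/s.

-0.077


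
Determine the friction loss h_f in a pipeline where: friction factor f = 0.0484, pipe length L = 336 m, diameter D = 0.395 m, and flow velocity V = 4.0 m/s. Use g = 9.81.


Darcy-Weisbach equation: h_f = f * (L/D) * V^2/(2g).
f * L/D = 0.0484 * 336/0.395 = 41.1706.
V^2/(2g) = 4.0^2 / (2*9.81) = 16.0 / 19.62 = 0.8155 m.
h_f = 41.1706 * 0.8155 = 33.574 m.

33.574


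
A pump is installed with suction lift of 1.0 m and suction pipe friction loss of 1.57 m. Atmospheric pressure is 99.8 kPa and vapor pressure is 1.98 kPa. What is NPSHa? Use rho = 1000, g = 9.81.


NPSHa = p_atm/(rho*g) - z_s - hf_s - p_vap/(rho*g).
p_atm/(rho*g) = 99.8*1000 / (1000*9.81) = 10.173 m.
p_vap/(rho*g) = 1.98*1000 / (1000*9.81) = 0.202 m.
NPSHa = 10.173 - 1.0 - 1.57 - 0.202
      = 7.4 m.

7.4


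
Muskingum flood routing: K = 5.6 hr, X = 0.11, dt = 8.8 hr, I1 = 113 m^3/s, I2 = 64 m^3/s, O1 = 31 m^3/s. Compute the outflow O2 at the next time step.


Muskingum coefficients:
denom = 2*K*(1-X) + dt = 2*5.6*(1-0.11) + 8.8 = 18.768.
C0 = (dt - 2*K*X)/denom = (8.8 - 2*5.6*0.11)/18.768 = 0.4032.
C1 = (dt + 2*K*X)/denom = (8.8 + 2*5.6*0.11)/18.768 = 0.5345.
C2 = (2*K*(1-X) - dt)/denom = 0.0622.
O2 = C0*I2 + C1*I1 + C2*O1
   = 0.4032*64 + 0.5345*113 + 0.0622*31
   = 88.14 m^3/s.

88.14


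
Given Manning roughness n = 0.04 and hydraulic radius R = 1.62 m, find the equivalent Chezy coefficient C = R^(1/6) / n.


The Chezy coefficient relates to Manning's n through C = R^(1/6) / n.
R^(1/6) = 1.62^(1/6) = 1.083725.
C = 1.083725 / 0.04 = 27.09 m^(1/2)/s.

27.09


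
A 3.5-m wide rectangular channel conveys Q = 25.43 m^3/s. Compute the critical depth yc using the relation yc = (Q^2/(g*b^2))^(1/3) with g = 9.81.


Using yc = (Q^2 / (g * b^2))^(1/3):
Q^2 = 25.43^2 = 646.68.
g * b^2 = 9.81 * 3.5^2 = 9.81 * 12.25 = 120.17.
Q^2 / (g*b^2) = 646.68 / 120.17 = 5.3814.
yc = 5.3814^(1/3) = 1.7524 m.

1.7524


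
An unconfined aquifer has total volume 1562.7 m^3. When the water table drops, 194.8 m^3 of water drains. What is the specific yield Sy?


Specific yield Sy = Volume drained / Total volume.
Sy = 194.8 / 1562.7
   = 0.1247.

0.1247


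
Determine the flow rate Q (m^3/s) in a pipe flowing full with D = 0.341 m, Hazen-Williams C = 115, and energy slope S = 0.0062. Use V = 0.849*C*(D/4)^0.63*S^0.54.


For a full circular pipe, R = D/4 = 0.341/4 = 0.0853 m.
V = 0.849 * 115 * 0.0853^0.63 * 0.0062^0.54
  = 0.849 * 115 * 0.212001 * 0.064253
  = 1.3299 m/s.
Pipe area A = pi*D^2/4 = pi*0.341^2/4 = 0.0913 m^2.
Q = A * V = 0.0913 * 1.3299 = 0.1215 m^3/s.

0.1215


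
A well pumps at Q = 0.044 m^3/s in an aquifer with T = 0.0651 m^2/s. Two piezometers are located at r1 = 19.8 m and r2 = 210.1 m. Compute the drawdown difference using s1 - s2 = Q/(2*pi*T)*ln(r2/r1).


Thiem equation: s1 - s2 = Q/(2*pi*T) * ln(r2/r1).
ln(r2/r1) = ln(210.1/19.8) = 2.3619.
Q/(2*pi*T) = 0.044 / (2*pi*0.0651) = 0.044 / 0.409 = 0.1076.
s1 - s2 = 0.1076 * 2.3619 = 0.2541 m.

0.2541


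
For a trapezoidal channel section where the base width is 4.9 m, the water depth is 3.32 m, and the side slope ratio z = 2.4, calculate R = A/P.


For a trapezoidal section with side slope z:
A = (b + z*y)*y = (4.9 + 2.4*3.32)*3.32 = 42.722 m^2.
P = b + 2*y*sqrt(1 + z^2) = 4.9 + 2*3.32*sqrt(1 + 2.4^2) = 22.164 m.
R = A/P = 42.722 / 22.164 = 1.9275 m.

1.9275


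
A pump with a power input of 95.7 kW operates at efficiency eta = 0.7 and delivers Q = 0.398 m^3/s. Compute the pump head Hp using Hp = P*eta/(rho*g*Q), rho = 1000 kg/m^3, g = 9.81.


Pump head formula: Hp = P * eta / (rho * g * Q).
Numerator: P * eta = 95.7 * 1000 * 0.7 = 66990.0 W.
Denominator: rho * g * Q = 1000 * 9.81 * 0.398 = 3904.38.
Hp = 66990.0 / 3904.38 = 17.16 m.

17.16


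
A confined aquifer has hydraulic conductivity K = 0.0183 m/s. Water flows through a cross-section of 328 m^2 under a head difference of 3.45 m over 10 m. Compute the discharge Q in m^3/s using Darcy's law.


Darcy's law: Q = K * A * i, where i = dh/L.
Hydraulic gradient i = 3.45 / 10 = 0.345.
Q = 0.0183 * 328 * 0.345
  = 2.0708 m^3/s.

2.0708


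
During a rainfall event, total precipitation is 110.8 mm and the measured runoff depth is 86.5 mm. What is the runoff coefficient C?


The runoff coefficient C = runoff depth / rainfall depth.
C = 86.5 / 110.8
  = 0.7807.

0.7807


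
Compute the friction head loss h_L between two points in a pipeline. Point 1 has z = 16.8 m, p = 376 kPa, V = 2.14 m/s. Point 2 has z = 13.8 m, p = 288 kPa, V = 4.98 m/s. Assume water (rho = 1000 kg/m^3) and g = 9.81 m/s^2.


Total head at each section: H = z + p/(rho*g) + V^2/(2g).
H1 = 16.8 + 376*1000/(1000*9.81) + 2.14^2/(2*9.81)
   = 16.8 + 38.328 + 0.2334
   = 55.362 m.
H2 = 13.8 + 288*1000/(1000*9.81) + 4.98^2/(2*9.81)
   = 13.8 + 29.358 + 1.264
   = 44.422 m.
h_L = H1 - H2 = 55.362 - 44.422 = 10.94 m.

10.94


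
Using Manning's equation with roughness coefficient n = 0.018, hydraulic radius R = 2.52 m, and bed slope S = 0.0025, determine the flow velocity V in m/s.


Manning's equation gives V = (1/n) * R^(2/3) * S^(1/2).
First, compute R^(2/3) = 2.52^(2/3) = 1.8518.
Next, S^(1/2) = 0.0025^(1/2) = 0.05.
Then 1/n = 1/0.018 = 55.56.
V = 55.56 * 1.8518 * 0.05 = 5.144 m/s.

5.144


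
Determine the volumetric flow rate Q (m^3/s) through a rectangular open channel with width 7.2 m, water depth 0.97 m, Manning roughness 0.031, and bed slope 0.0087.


For a rectangular channel, the cross-sectional area A = b * y = 7.2 * 0.97 = 6.98 m^2.
The wetted perimeter P = b + 2y = 7.2 + 2*0.97 = 9.14 m.
Hydraulic radius R = A/P = 6.98/9.14 = 0.7641 m.
Velocity V = (1/n)*R^(2/3)*S^(1/2) = (1/0.031)*0.7641^(2/3)*0.0087^(1/2) = 2.5148 m/s.
Discharge Q = A * V = 6.98 * 2.5148 = 17.563 m^3/s.

17.563


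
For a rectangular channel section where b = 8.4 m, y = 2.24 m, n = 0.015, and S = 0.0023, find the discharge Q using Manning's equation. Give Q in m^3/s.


For a rectangular channel, the cross-sectional area A = b * y = 8.4 * 2.24 = 18.82 m^2.
The wetted perimeter P = b + 2y = 8.4 + 2*2.24 = 12.88 m.
Hydraulic radius R = A/P = 18.82/12.88 = 1.4609 m.
Velocity V = (1/n)*R^(2/3)*S^(1/2) = (1/0.015)*1.4609^(2/3)*0.0023^(1/2) = 4.1164 m/s.
Discharge Q = A * V = 18.82 * 4.1164 = 77.453 m^3/s.

77.453


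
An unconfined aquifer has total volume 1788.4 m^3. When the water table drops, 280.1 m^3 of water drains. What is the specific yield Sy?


Specific yield Sy = Volume drained / Total volume.
Sy = 280.1 / 1788.4
   = 0.1566.

0.1566


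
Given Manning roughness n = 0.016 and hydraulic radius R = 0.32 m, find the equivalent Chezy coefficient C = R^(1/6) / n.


The Chezy coefficient relates to Manning's n through C = R^(1/6) / n.
R^(1/6) = 0.32^(1/6) = 0.827037.
C = 0.827037 / 0.016 = 51.69 m^(1/2)/s.

51.69


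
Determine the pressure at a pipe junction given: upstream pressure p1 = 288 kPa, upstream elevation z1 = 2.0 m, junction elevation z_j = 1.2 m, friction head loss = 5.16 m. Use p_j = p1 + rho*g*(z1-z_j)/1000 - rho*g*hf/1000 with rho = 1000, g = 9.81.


Junction pressure: p_j = p1 + rho*g*(z1 - z_j)/1000 - rho*g*hf/1000.
Elevation term = 1000*9.81*(2.0 - 1.2)/1000 = 7.848 kPa.
Friction term = 1000*9.81*5.16/1000 = 50.62 kPa.
p_j = 288 + 7.848 - 50.62 = 245.23 kPa.

245.23


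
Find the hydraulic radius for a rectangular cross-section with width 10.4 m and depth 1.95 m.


For a rectangular section:
Flow area A = b * y = 10.4 * 1.95 = 20.28 m^2.
Wetted perimeter P = b + 2y = 10.4 + 2*1.95 = 14.3 m.
Hydraulic radius R = A/P = 20.28 / 14.3 = 1.4182 m.

1.4182


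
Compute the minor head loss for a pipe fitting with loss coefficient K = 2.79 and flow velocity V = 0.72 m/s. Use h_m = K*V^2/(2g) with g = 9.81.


Minor loss formula: h_m = K * V^2/(2g).
V^2 = 0.72^2 = 0.5184.
V^2/(2g) = 0.5184 / 19.62 = 0.0264 m.
h_m = 2.79 * 0.0264 = 0.0737 m.

0.0737


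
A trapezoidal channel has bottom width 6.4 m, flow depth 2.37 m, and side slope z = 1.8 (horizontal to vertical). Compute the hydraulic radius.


For a trapezoidal section with side slope z:
A = (b + z*y)*y = (6.4 + 1.8*2.37)*2.37 = 25.278 m^2.
P = b + 2*y*sqrt(1 + z^2) = 6.4 + 2*2.37*sqrt(1 + 1.8^2) = 16.16 m.
R = A/P = 25.278 / 16.16 = 1.5642 m.

1.5642


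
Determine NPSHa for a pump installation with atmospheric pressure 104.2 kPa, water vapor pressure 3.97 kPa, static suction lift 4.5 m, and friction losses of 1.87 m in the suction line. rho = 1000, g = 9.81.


NPSHa = p_atm/(rho*g) - z_s - hf_s - p_vap/(rho*g).
p_atm/(rho*g) = 104.2*1000 / (1000*9.81) = 10.622 m.
p_vap/(rho*g) = 3.97*1000 / (1000*9.81) = 0.405 m.
NPSHa = 10.622 - 4.5 - 1.87 - 0.405
      = 3.85 m.

3.85


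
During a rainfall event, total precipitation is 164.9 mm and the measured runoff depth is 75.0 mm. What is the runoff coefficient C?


The runoff coefficient C = runoff depth / rainfall depth.
C = 75.0 / 164.9
  = 0.4548.

0.4548


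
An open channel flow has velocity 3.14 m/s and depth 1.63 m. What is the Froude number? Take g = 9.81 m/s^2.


The Froude number is defined as Fr = V / sqrt(g*y).
g*y = 9.81 * 1.63 = 15.9903.
sqrt(g*y) = sqrt(15.9903) = 3.9988.
Fr = 3.14 / 3.9988 = 0.7852.

0.7852


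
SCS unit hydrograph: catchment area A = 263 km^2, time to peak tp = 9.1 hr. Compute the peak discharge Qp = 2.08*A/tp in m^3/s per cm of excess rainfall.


SCS formula: Qp = 2.08 * A / tp.
Qp = 2.08 * 263 / 9.1
   = 547.04 / 9.1
   = 60.11 m^3/s per cm.

60.11


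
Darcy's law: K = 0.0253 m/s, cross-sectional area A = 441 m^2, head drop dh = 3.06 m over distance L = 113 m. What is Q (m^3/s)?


Darcy's law: Q = K * A * i, where i = dh/L.
Hydraulic gradient i = 3.06 / 113 = 0.02708.
Q = 0.0253 * 441 * 0.02708
  = 0.3021 m^3/s.

0.3021


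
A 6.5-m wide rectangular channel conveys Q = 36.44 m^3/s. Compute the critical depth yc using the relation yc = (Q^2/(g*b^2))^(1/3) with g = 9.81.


Using yc = (Q^2 / (g * b^2))^(1/3):
Q^2 = 36.44^2 = 1327.87.
g * b^2 = 9.81 * 6.5^2 = 9.81 * 42.25 = 414.47.
Q^2 / (g*b^2) = 1327.87 / 414.47 = 3.2038.
yc = 3.2038^(1/3) = 1.4742 m.

1.4742


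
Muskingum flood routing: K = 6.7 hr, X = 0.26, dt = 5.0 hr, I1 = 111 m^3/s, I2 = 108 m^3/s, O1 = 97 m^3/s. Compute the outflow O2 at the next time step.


Muskingum coefficients:
denom = 2*K*(1-X) + dt = 2*6.7*(1-0.26) + 5.0 = 14.916.
C0 = (dt - 2*K*X)/denom = (5.0 - 2*6.7*0.26)/14.916 = 0.1016.
C1 = (dt + 2*K*X)/denom = (5.0 + 2*6.7*0.26)/14.916 = 0.5688.
C2 = (2*K*(1-X) - dt)/denom = 0.3296.
O2 = C0*I2 + C1*I1 + C2*O1
   = 0.1016*108 + 0.5688*111 + 0.3296*97
   = 106.08 m^3/s.

106.08


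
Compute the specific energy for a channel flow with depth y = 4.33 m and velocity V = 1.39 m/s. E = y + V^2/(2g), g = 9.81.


Specific energy E = y + V^2/(2g).
Velocity head = V^2/(2g) = 1.39^2 / (2*9.81) = 1.9321 / 19.62 = 0.0985 m.
E = 4.33 + 0.0985 = 4.4285 m.

4.4285


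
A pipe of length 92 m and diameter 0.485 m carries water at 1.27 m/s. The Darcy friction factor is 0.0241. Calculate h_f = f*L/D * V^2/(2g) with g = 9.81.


Darcy-Weisbach equation: h_f = f * (L/D) * V^2/(2g).
f * L/D = 0.0241 * 92/0.485 = 4.5715.
V^2/(2g) = 1.27^2 / (2*9.81) = 1.6129 / 19.62 = 0.0822 m.
h_f = 4.5715 * 0.0822 = 0.376 m.

0.376


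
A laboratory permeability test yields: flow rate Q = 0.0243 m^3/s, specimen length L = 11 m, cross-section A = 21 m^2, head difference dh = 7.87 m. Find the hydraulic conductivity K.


From K = Q*L / (A*dh):
Numerator: Q*L = 0.0243 * 11 = 0.2673.
Denominator: A*dh = 21 * 7.87 = 165.27.
K = 0.2673 / 165.27 = 0.001617 m/s.

0.001617


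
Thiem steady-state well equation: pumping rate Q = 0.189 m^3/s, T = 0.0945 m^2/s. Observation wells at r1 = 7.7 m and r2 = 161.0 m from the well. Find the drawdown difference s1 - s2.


Thiem equation: s1 - s2 = Q/(2*pi*T) * ln(r2/r1).
ln(r2/r1) = ln(161.0/7.7) = 3.0402.
Q/(2*pi*T) = 0.189 / (2*pi*0.0945) = 0.189 / 0.5938 = 0.3183.
s1 - s2 = 0.3183 * 3.0402 = 0.9677 m.

0.9677


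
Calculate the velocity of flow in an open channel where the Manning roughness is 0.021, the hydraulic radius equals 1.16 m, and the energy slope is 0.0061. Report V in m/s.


Manning's equation gives V = (1/n) * R^(2/3) * S^(1/2).
First, compute R^(2/3) = 1.16^(2/3) = 1.104.
Next, S^(1/2) = 0.0061^(1/2) = 0.078102.
Then 1/n = 1/0.021 = 47.62.
V = 47.62 * 1.104 * 0.078102 = 4.106 m/s.

4.106


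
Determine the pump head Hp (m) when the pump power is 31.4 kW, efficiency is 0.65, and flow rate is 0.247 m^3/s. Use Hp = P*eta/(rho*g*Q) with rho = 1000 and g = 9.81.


Pump head formula: Hp = P * eta / (rho * g * Q).
Numerator: P * eta = 31.4 * 1000 * 0.65 = 20410.0 W.
Denominator: rho * g * Q = 1000 * 9.81 * 0.247 = 2423.07.
Hp = 20410.0 / 2423.07 = 8.42 m.

8.42


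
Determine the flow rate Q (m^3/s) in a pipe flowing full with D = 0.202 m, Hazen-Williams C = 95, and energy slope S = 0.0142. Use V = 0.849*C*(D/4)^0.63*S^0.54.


For a full circular pipe, R = D/4 = 0.202/4 = 0.0505 m.
V = 0.849 * 95 * 0.0505^0.63 * 0.0142^0.54
  = 0.849 * 95 * 0.152431 * 0.100516
  = 1.2358 m/s.
Pipe area A = pi*D^2/4 = pi*0.202^2/4 = 0.032 m^2.
Q = A * V = 0.032 * 1.2358 = 0.0396 m^3/s.

0.0396


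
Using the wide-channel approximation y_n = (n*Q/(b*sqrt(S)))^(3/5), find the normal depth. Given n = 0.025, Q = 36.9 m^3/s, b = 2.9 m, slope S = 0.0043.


We use the wide-channel approximation y_n = (n*Q/(b*sqrt(S)))^(3/5).
sqrt(S) = sqrt(0.0043) = 0.065574.
Numerator: n*Q = 0.025 * 36.9 = 0.9225.
Denominator: b*sqrt(S) = 2.9 * 0.065574 = 0.190165.
arg = 4.851.
y_n = 4.851^(3/5) = 2.5793 m.

2.5793


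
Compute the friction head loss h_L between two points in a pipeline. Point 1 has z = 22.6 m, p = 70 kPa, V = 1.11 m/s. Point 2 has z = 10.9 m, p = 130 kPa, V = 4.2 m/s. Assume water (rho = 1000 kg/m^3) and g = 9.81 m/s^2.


Total head at each section: H = z + p/(rho*g) + V^2/(2g).
H1 = 22.6 + 70*1000/(1000*9.81) + 1.11^2/(2*9.81)
   = 22.6 + 7.136 + 0.0628
   = 29.798 m.
H2 = 10.9 + 130*1000/(1000*9.81) + 4.2^2/(2*9.81)
   = 10.9 + 13.252 + 0.8991
   = 25.051 m.
h_L = H1 - H2 = 29.798 - 25.051 = 4.748 m.

4.748


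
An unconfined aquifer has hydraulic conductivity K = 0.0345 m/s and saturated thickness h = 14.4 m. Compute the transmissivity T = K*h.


Transmissivity is defined as T = K * h.
T = 0.0345 * 14.4
  = 0.4968 m^2/s.

0.4968


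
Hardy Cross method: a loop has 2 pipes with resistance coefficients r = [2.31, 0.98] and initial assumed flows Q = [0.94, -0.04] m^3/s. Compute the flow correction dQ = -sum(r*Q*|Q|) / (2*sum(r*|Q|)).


Numerator terms (r*Q*|Q|): 2.31*0.94*|0.94| = 2.0411; 0.98*-0.04*|-0.04| = -0.0016.
Sum of numerator = 2.0395.
Denominator terms (r*|Q|): 2.31*|0.94| = 2.1714; 0.98*|-0.04| = 0.0392.
2 * sum of denominator = 2 * 2.2106 = 4.4212.
dQ = -2.0395 / 4.4212 = -0.4613 m^3/s.

-0.4613


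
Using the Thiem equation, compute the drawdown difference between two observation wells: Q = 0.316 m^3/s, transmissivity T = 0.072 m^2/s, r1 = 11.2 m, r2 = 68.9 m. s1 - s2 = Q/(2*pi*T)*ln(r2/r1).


Thiem equation: s1 - s2 = Q/(2*pi*T) * ln(r2/r1).
ln(r2/r1) = ln(68.9/11.2) = 1.8167.
Q/(2*pi*T) = 0.316 / (2*pi*0.072) = 0.316 / 0.4524 = 0.6985.
s1 - s2 = 0.6985 * 1.8167 = 1.269 m.

1.269


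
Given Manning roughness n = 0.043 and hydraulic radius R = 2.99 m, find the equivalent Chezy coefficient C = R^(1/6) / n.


The Chezy coefficient relates to Manning's n through C = R^(1/6) / n.
R^(1/6) = 2.99^(1/6) = 1.200269.
C = 1.200269 / 0.043 = 27.91 m^(1/2)/s.

27.91


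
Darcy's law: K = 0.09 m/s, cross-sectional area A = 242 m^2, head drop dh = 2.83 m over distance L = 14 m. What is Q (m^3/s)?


Darcy's law: Q = K * A * i, where i = dh/L.
Hydraulic gradient i = 2.83 / 14 = 0.202143.
Q = 0.09 * 242 * 0.202143
  = 4.4027 m^3/s.

4.4027


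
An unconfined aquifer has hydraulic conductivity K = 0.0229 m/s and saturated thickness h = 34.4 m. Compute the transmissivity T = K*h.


Transmissivity is defined as T = K * h.
T = 0.0229 * 34.4
  = 0.7878 m^2/s.

0.7878


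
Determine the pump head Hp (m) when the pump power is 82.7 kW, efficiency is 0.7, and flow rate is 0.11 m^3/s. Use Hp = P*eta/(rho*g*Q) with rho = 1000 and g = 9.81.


Pump head formula: Hp = P * eta / (rho * g * Q).
Numerator: P * eta = 82.7 * 1000 * 0.7 = 57890.0 W.
Denominator: rho * g * Q = 1000 * 9.81 * 0.11 = 1079.1.
Hp = 57890.0 / 1079.1 = 53.65 m.

53.65


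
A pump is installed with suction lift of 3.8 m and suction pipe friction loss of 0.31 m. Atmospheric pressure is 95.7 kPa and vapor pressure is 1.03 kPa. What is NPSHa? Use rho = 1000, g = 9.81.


NPSHa = p_atm/(rho*g) - z_s - hf_s - p_vap/(rho*g).
p_atm/(rho*g) = 95.7*1000 / (1000*9.81) = 9.755 m.
p_vap/(rho*g) = 1.03*1000 / (1000*9.81) = 0.105 m.
NPSHa = 9.755 - 3.8 - 0.31 - 0.105
      = 5.54 m.

5.54


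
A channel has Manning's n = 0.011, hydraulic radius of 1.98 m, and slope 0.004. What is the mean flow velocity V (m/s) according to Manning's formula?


Manning's equation gives V = (1/n) * R^(2/3) * S^(1/2).
First, compute R^(2/3) = 1.98^(2/3) = 1.5768.
Next, S^(1/2) = 0.004^(1/2) = 0.063246.
Then 1/n = 1/0.011 = 90.91.
V = 90.91 * 1.5768 * 0.063246 = 9.066 m/s.

9.066


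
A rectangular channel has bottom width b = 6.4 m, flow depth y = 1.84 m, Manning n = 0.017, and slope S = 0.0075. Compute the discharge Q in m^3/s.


For a rectangular channel, the cross-sectional area A = b * y = 6.4 * 1.84 = 11.78 m^2.
The wetted perimeter P = b + 2y = 6.4 + 2*1.84 = 10.08 m.
Hydraulic radius R = A/P = 11.78/10.08 = 1.1683 m.
Velocity V = (1/n)*R^(2/3)*S^(1/2) = (1/0.017)*1.1683^(2/3)*0.0075^(1/2) = 5.6508 m/s.
Discharge Q = A * V = 11.78 * 5.6508 = 66.543 m^3/s.

66.543


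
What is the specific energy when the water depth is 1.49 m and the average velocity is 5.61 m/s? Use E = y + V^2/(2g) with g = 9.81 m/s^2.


Specific energy E = y + V^2/(2g).
Velocity head = V^2/(2g) = 5.61^2 / (2*9.81) = 31.4721 / 19.62 = 1.6041 m.
E = 1.49 + 1.6041 = 3.0941 m.

3.0941


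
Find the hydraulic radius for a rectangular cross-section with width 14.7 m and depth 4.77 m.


For a rectangular section:
Flow area A = b * y = 14.7 * 4.77 = 70.12 m^2.
Wetted perimeter P = b + 2y = 14.7 + 2*4.77 = 24.24 m.
Hydraulic radius R = A/P = 70.12 / 24.24 = 2.8927 m.

2.8927


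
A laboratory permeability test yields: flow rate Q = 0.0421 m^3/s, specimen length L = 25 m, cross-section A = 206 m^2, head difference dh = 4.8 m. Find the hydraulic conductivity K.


From K = Q*L / (A*dh):
Numerator: Q*L = 0.0421 * 25 = 1.0525.
Denominator: A*dh = 206 * 4.8 = 988.8.
K = 1.0525 / 988.8 = 0.001064 m/s.

0.001064


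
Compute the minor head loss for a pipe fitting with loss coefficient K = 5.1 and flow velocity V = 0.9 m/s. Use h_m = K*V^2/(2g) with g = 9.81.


Minor loss formula: h_m = K * V^2/(2g).
V^2 = 0.9^2 = 0.81.
V^2/(2g) = 0.81 / 19.62 = 0.0413 m.
h_m = 5.1 * 0.0413 = 0.2106 m.

0.2106


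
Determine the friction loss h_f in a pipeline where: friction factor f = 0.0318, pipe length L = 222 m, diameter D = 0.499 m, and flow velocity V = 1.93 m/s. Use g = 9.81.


Darcy-Weisbach equation: h_f = f * (L/D) * V^2/(2g).
f * L/D = 0.0318 * 222/0.499 = 14.1475.
V^2/(2g) = 1.93^2 / (2*9.81) = 3.7249 / 19.62 = 0.1899 m.
h_f = 14.1475 * 0.1899 = 2.686 m.

2.686


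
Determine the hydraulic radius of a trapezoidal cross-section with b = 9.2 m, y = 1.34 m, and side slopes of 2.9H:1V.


For a trapezoidal section with side slope z:
A = (b + z*y)*y = (9.2 + 2.9*1.34)*1.34 = 17.535 m^2.
P = b + 2*y*sqrt(1 + z^2) = 9.2 + 2*1.34*sqrt(1 + 2.9^2) = 17.421 m.
R = A/P = 17.535 / 17.421 = 1.0066 m.

1.0066


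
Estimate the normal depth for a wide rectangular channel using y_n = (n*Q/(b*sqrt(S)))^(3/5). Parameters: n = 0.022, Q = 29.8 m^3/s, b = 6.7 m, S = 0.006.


We use the wide-channel approximation y_n = (n*Q/(b*sqrt(S)))^(3/5).
sqrt(S) = sqrt(0.006) = 0.07746.
Numerator: n*Q = 0.022 * 29.8 = 0.6556.
Denominator: b*sqrt(S) = 6.7 * 0.07746 = 0.518982.
arg = 1.2632.
y_n = 1.2632^(3/5) = 1.1505 m.

1.1505


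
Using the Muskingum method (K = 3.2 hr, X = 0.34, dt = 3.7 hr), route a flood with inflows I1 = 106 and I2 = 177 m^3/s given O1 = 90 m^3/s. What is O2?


Muskingum coefficients:
denom = 2*K*(1-X) + dt = 2*3.2*(1-0.34) + 3.7 = 7.924.
C0 = (dt - 2*K*X)/denom = (3.7 - 2*3.2*0.34)/7.924 = 0.1923.
C1 = (dt + 2*K*X)/denom = (3.7 + 2*3.2*0.34)/7.924 = 0.7415.
C2 = (2*K*(1-X) - dt)/denom = 0.0661.
O2 = C0*I2 + C1*I1 + C2*O1
   = 0.1923*177 + 0.7415*106 + 0.0661*90
   = 118.6 m^3/s.

118.6


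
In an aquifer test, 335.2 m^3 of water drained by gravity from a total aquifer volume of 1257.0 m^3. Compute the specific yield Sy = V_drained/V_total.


Specific yield Sy = Volume drained / Total volume.
Sy = 335.2 / 1257.0
   = 0.2667.

0.2667


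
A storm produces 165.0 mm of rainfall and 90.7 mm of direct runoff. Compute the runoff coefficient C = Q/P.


The runoff coefficient C = runoff depth / rainfall depth.
C = 90.7 / 165.0
  = 0.5497.

0.5497


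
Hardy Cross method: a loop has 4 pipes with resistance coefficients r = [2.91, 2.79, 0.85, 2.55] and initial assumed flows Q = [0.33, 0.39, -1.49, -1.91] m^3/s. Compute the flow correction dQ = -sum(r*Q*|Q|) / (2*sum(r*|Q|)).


Numerator terms (r*Q*|Q|): 2.91*0.33*|0.33| = 0.3169; 2.79*0.39*|0.39| = 0.4244; 0.85*-1.49*|-1.49| = -1.8871; 2.55*-1.91*|-1.91| = -9.3027.
Sum of numerator = -10.4485.
Denominator terms (r*|Q|): 2.91*|0.33| = 0.9603; 2.79*|0.39| = 1.0881; 0.85*|-1.49| = 1.2665; 2.55*|-1.91| = 4.8705.
2 * sum of denominator = 2 * 8.1854 = 16.3708.
dQ = --10.4485 / 16.3708 = 0.6382 m^3/s.

0.6382


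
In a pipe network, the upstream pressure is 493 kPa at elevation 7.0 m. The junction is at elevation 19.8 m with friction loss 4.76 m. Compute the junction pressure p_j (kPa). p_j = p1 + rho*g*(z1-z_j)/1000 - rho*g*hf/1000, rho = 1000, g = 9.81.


Junction pressure: p_j = p1 + rho*g*(z1 - z_j)/1000 - rho*g*hf/1000.
Elevation term = 1000*9.81*(7.0 - 19.8)/1000 = -125.568 kPa.
Friction term = 1000*9.81*4.76/1000 = 46.696 kPa.
p_j = 493 + -125.568 - 46.696 = 320.74 kPa.

320.74


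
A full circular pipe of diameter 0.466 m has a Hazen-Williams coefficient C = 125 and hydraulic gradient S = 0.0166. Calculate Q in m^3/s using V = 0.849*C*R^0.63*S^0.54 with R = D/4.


For a full circular pipe, R = D/4 = 0.466/4 = 0.1165 m.
V = 0.849 * 125 * 0.1165^0.63 * 0.0166^0.54
  = 0.849 * 125 * 0.258098 * 0.10936
  = 2.9954 m/s.
Pipe area A = pi*D^2/4 = pi*0.466^2/4 = 0.1706 m^2.
Q = A * V = 0.1706 * 2.9954 = 0.5109 m^3/s.

0.5109


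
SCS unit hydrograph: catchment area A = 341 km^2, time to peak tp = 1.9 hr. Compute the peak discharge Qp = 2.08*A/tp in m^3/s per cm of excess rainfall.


SCS formula: Qp = 2.08 * A / tp.
Qp = 2.08 * 341 / 1.9
   = 709.28 / 1.9
   = 373.31 m^3/s per cm.

373.31


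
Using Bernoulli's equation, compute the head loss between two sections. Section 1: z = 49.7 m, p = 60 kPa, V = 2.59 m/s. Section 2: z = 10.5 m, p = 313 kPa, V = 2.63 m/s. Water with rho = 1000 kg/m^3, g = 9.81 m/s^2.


Total head at each section: H = z + p/(rho*g) + V^2/(2g).
H1 = 49.7 + 60*1000/(1000*9.81) + 2.59^2/(2*9.81)
   = 49.7 + 6.116 + 0.3419
   = 56.158 m.
H2 = 10.5 + 313*1000/(1000*9.81) + 2.63^2/(2*9.81)
   = 10.5 + 31.906 + 0.3525
   = 42.759 m.
h_L = H1 - H2 = 56.158 - 42.759 = 13.399 m.

13.399


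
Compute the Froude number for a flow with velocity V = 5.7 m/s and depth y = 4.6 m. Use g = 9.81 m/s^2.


The Froude number is defined as Fr = V / sqrt(g*y).
g*y = 9.81 * 4.6 = 45.126.
sqrt(g*y) = sqrt(45.126) = 6.7176.
Fr = 5.7 / 6.7176 = 0.8485.

0.8485


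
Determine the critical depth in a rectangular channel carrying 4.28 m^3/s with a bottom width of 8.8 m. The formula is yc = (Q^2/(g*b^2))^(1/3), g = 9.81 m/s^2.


Using yc = (Q^2 / (g * b^2))^(1/3):
Q^2 = 4.28^2 = 18.32.
g * b^2 = 9.81 * 8.8^2 = 9.81 * 77.44 = 759.69.
Q^2 / (g*b^2) = 18.32 / 759.69 = 0.0241.
yc = 0.0241^(1/3) = 0.2889 m.

0.2889


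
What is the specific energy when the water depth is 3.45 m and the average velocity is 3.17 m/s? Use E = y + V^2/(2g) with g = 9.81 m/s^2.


Specific energy E = y + V^2/(2g).
Velocity head = V^2/(2g) = 3.17^2 / (2*9.81) = 10.0489 / 19.62 = 0.5122 m.
E = 3.45 + 0.5122 = 3.9622 m.

3.9622


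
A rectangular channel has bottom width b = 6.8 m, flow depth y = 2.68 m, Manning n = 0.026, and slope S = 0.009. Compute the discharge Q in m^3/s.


For a rectangular channel, the cross-sectional area A = b * y = 6.8 * 2.68 = 18.22 m^2.
The wetted perimeter P = b + 2y = 6.8 + 2*2.68 = 12.16 m.
Hydraulic radius R = A/P = 18.22/12.16 = 1.4987 m.
Velocity V = (1/n)*R^(2/3)*S^(1/2) = (1/0.026)*1.4987^(2/3)*0.009^(1/2) = 4.7785 m/s.
Discharge Q = A * V = 18.22 * 4.7785 = 87.083 m^3/s.

87.083


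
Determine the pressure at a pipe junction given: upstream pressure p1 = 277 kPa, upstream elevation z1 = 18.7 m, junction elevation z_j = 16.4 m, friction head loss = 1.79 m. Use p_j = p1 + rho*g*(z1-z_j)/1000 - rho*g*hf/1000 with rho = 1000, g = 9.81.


Junction pressure: p_j = p1 + rho*g*(z1 - z_j)/1000 - rho*g*hf/1000.
Elevation term = 1000*9.81*(18.7 - 16.4)/1000 = 22.563 kPa.
Friction term = 1000*9.81*1.79/1000 = 17.56 kPa.
p_j = 277 + 22.563 - 17.56 = 282.0 kPa.

282.0


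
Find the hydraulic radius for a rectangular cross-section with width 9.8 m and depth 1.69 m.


For a rectangular section:
Flow area A = b * y = 9.8 * 1.69 = 16.56 m^2.
Wetted perimeter P = b + 2y = 9.8 + 2*1.69 = 13.18 m.
Hydraulic radius R = A/P = 16.56 / 13.18 = 1.2566 m.

1.2566


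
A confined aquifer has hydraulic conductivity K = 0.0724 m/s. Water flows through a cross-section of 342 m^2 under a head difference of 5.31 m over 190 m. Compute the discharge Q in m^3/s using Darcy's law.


Darcy's law: Q = K * A * i, where i = dh/L.
Hydraulic gradient i = 5.31 / 190 = 0.027947.
Q = 0.0724 * 342 * 0.027947
  = 0.692 m^3/s.

0.692


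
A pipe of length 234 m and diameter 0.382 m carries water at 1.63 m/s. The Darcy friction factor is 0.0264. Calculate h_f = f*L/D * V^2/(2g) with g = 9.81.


Darcy-Weisbach equation: h_f = f * (L/D) * V^2/(2g).
f * L/D = 0.0264 * 234/0.382 = 16.1717.
V^2/(2g) = 1.63^2 / (2*9.81) = 2.6569 / 19.62 = 0.1354 m.
h_f = 16.1717 * 0.1354 = 2.19 m.

2.19


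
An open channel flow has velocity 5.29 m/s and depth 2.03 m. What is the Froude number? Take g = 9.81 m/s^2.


The Froude number is defined as Fr = V / sqrt(g*y).
g*y = 9.81 * 2.03 = 19.9143.
sqrt(g*y) = sqrt(19.9143) = 4.4625.
Fr = 5.29 / 4.4625 = 1.1854.

1.1854


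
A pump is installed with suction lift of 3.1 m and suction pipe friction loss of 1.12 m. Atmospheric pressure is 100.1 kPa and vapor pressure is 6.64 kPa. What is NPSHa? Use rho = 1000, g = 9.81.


NPSHa = p_atm/(rho*g) - z_s - hf_s - p_vap/(rho*g).
p_atm/(rho*g) = 100.1*1000 / (1000*9.81) = 10.204 m.
p_vap/(rho*g) = 6.64*1000 / (1000*9.81) = 0.677 m.
NPSHa = 10.204 - 3.1 - 1.12 - 0.677
      = 5.31 m.

5.31


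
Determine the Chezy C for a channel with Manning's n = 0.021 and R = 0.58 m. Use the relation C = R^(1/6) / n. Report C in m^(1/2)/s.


The Chezy coefficient relates to Manning's n through C = R^(1/6) / n.
R^(1/6) = 0.58^(1/6) = 0.913211.
C = 0.913211 / 0.021 = 43.49 m^(1/2)/s.

43.49


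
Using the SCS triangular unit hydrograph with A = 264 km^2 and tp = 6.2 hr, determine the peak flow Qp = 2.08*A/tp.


SCS formula: Qp = 2.08 * A / tp.
Qp = 2.08 * 264 / 6.2
   = 549.12 / 6.2
   = 88.57 m^3/s per cm.

88.57


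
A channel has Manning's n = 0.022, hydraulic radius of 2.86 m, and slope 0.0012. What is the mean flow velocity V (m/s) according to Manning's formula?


Manning's equation gives V = (1/n) * R^(2/3) * S^(1/2).
First, compute R^(2/3) = 2.86^(2/3) = 2.0149.
Next, S^(1/2) = 0.0012^(1/2) = 0.034641.
Then 1/n = 1/0.022 = 45.45.
V = 45.45 * 2.0149 * 0.034641 = 3.1726 m/s.

3.1726


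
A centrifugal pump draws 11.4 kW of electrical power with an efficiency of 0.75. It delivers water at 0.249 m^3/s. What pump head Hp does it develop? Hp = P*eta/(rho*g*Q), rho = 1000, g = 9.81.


Pump head formula: Hp = P * eta / (rho * g * Q).
Numerator: P * eta = 11.4 * 1000 * 0.75 = 8550.0 W.
Denominator: rho * g * Q = 1000 * 9.81 * 0.249 = 2442.69.
Hp = 8550.0 / 2442.69 = 3.5 m.

3.5


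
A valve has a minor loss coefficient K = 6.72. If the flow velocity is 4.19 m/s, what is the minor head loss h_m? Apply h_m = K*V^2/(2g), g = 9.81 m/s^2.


Minor loss formula: h_m = K * V^2/(2g).
V^2 = 4.19^2 = 17.5561.
V^2/(2g) = 17.5561 / 19.62 = 0.8948 m.
h_m = 6.72 * 0.8948 = 6.0131 m.

6.0131


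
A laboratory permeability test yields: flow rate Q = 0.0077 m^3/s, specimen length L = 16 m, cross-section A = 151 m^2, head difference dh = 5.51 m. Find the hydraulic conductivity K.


From K = Q*L / (A*dh):
Numerator: Q*L = 0.0077 * 16 = 0.1232.
Denominator: A*dh = 151 * 5.51 = 832.01.
K = 0.1232 / 832.01 = 0.000148 m/s.

0.000148


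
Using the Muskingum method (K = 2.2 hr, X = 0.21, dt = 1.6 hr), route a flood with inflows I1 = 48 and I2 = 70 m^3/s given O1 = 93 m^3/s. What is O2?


Muskingum coefficients:
denom = 2*K*(1-X) + dt = 2*2.2*(1-0.21) + 1.6 = 5.076.
C0 = (dt - 2*K*X)/denom = (1.6 - 2*2.2*0.21)/5.076 = 0.1332.
C1 = (dt + 2*K*X)/denom = (1.6 + 2*2.2*0.21)/5.076 = 0.4972.
C2 = (2*K*(1-X) - dt)/denom = 0.3696.
O2 = C0*I2 + C1*I1 + C2*O1
   = 0.1332*70 + 0.4972*48 + 0.3696*93
   = 67.56 m^3/s.

67.56


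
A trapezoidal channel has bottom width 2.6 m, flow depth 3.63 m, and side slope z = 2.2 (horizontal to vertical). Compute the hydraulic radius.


For a trapezoidal section with side slope z:
A = (b + z*y)*y = (2.6 + 2.2*3.63)*3.63 = 38.427 m^2.
P = b + 2*y*sqrt(1 + z^2) = 2.6 + 2*3.63*sqrt(1 + 2.2^2) = 20.145 m.
R = A/P = 38.427 / 20.145 = 1.9076 m.

1.9076


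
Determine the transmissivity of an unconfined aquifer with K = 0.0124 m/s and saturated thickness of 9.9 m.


Transmissivity is defined as T = K * h.
T = 0.0124 * 9.9
  = 0.1228 m^2/s.

0.1228


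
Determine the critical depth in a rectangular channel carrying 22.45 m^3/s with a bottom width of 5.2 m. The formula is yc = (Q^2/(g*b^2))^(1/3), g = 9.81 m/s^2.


Using yc = (Q^2 / (g * b^2))^(1/3):
Q^2 = 22.45^2 = 504.0.
g * b^2 = 9.81 * 5.2^2 = 9.81 * 27.04 = 265.26.
Q^2 / (g*b^2) = 504.0 / 265.26 = 1.9.
yc = 1.9^(1/3) = 1.2386 m.

1.2386


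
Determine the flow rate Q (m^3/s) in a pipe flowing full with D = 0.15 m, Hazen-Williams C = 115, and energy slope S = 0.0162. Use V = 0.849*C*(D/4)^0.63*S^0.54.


For a full circular pipe, R = D/4 = 0.15/4 = 0.0375 m.
V = 0.849 * 115 * 0.0375^0.63 * 0.0162^0.54
  = 0.849 * 115 * 0.126369 * 0.107929
  = 1.3316 m/s.
Pipe area A = pi*D^2/4 = pi*0.15^2/4 = 0.0177 m^2.
Q = A * V = 0.0177 * 1.3316 = 0.0235 m^3/s.

0.0235


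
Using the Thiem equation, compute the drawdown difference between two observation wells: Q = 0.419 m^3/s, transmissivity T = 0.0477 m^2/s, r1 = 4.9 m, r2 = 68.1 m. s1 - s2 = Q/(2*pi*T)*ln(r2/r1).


Thiem equation: s1 - s2 = Q/(2*pi*T) * ln(r2/r1).
ln(r2/r1) = ln(68.1/4.9) = 2.6317.
Q/(2*pi*T) = 0.419 / (2*pi*0.0477) = 0.419 / 0.2997 = 1.398.
s1 - s2 = 1.398 * 2.6317 = 3.6792 m.

3.6792


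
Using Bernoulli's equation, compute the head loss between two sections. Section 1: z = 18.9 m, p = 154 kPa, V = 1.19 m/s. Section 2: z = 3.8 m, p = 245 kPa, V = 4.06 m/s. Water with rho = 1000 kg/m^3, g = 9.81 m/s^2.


Total head at each section: H = z + p/(rho*g) + V^2/(2g).
H1 = 18.9 + 154*1000/(1000*9.81) + 1.19^2/(2*9.81)
   = 18.9 + 15.698 + 0.0722
   = 34.67 m.
H2 = 3.8 + 245*1000/(1000*9.81) + 4.06^2/(2*9.81)
   = 3.8 + 24.975 + 0.8401
   = 29.615 m.
h_L = H1 - H2 = 34.67 - 29.615 = 5.056 m.

5.056


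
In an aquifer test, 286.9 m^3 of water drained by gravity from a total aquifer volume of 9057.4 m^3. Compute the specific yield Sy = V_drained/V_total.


Specific yield Sy = Volume drained / Total volume.
Sy = 286.9 / 9057.4
   = 0.0317.

0.0317


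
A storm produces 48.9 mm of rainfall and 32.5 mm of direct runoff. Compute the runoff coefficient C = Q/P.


The runoff coefficient C = runoff depth / rainfall depth.
C = 32.5 / 48.9
  = 0.6646.

0.6646


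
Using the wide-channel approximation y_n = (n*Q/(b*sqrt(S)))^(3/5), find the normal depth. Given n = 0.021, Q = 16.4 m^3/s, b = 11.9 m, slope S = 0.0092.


We use the wide-channel approximation y_n = (n*Q/(b*sqrt(S)))^(3/5).
sqrt(S) = sqrt(0.0092) = 0.095917.
Numerator: n*Q = 0.021 * 16.4 = 0.3444.
Denominator: b*sqrt(S) = 11.9 * 0.095917 = 1.141412.
arg = 0.3017.
y_n = 0.3017^(3/5) = 0.4873 m.

0.4873


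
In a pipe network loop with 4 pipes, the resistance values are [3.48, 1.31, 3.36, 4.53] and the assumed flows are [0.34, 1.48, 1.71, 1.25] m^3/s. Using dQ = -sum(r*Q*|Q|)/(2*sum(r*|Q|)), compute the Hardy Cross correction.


Numerator terms (r*Q*|Q|): 3.48*0.34*|0.34| = 0.4023; 1.31*1.48*|1.48| = 2.8694; 3.36*1.71*|1.71| = 9.825; 4.53*1.25*|1.25| = 7.0781.
Sum of numerator = 20.1748.
Denominator terms (r*|Q|): 3.48*|0.34| = 1.1832; 1.31*|1.48| = 1.9388; 3.36*|1.71| = 5.7456; 4.53*|1.25| = 5.6625.
2 * sum of denominator = 2 * 14.5301 = 29.0602.
dQ = -20.1748 / 29.0602 = -0.6942 m^3/s.

-0.6942
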